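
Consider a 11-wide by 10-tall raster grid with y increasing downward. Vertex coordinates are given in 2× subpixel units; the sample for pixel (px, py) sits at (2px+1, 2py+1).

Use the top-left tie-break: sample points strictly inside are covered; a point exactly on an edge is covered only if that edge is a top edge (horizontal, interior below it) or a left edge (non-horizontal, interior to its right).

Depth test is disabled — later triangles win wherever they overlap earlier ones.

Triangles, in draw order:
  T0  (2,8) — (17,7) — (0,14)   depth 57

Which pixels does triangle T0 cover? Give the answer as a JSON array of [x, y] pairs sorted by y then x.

T0:
  2·area = 88
  edge (2, 8)→(17, 7): d=(15,-1) top-left  bias=+0
  edge (17, 7)→(0, 14): d=(-17,7) right/bottom  bias=-1
  edge (0, 14)→(2, 8): d=(2,-6) top-left  bias=+0
    (1,2)@(3, 5): e=[-44,132,0] → ·  [on edge]
    (8,3)@(17, 7): e=[0,0,88] → ·  [on edge]
    (1,4)@(3, 9): e=[16,64,8] → #
    (2,4)@(5, 9): e=[18,50,20] → #
    (3,4)@(7, 9): e=[20,36,32] → #
    (4,4)@(9, 9): e=[22,22,44] → #
    (5,4)@(11, 9): e=[24,8,56] → #
    (6,4)@(13, 9): e=[26,-6,68] → ·
    (0,5)@(1, 11): e=[44,44,0] → #  [on edge]
    (4,5)@(9, 11): e=[52,-12,48] → ·
    (5,5)@(11, 11): e=[54,-26,60] → ·
    (0,6)@(1, 13): e=[74,10,4] → #
  covered (10 px):
    · · · · · · · · · · ·
    · · · · · · · · · · ·
    · · · · · · · · · · ·
    · · · · · · · · · · ·
    · # # # # # · · · · ·
    # # # # · · · · · · ·
    # · · · · · · · · · ·
    · · · · · · · · · · ·
    · · · · · · · · · · ·
    · · · · · · · · · · ·

Answer: [[1,4],[2,4],[3,4],[4,4],[5,4],[0,5],[1,5],[2,5],[3,5],[0,6]]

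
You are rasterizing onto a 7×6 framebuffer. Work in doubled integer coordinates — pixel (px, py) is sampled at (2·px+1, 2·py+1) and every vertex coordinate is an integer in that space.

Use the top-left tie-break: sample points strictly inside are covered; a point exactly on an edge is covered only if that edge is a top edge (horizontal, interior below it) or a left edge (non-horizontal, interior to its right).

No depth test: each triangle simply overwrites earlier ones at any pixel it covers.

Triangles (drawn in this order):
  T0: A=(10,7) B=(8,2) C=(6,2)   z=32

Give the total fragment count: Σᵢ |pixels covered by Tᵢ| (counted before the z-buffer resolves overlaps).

T0:
  2·area = 10  (B↔C swapped to make it positive)
  edge (10, 7)→(6, 2): d=(-4,-5) top-left  bias=+0
  edge (6, 2)→(8, 2): d=(2,0) top-left  bias=+0
  edge (8, 2)→(10, 7): d=(2,5) right/bottom  bias=-1
    (3,1)@(7, 3): e=[1,2,7] → █
    (4,1)@(9, 3): e=[11,2,-3] → ·
    (3,2)@(7, 5): e=[-7,6,11] → ·
    (4,2)@(9, 5): e=[3,6,1] → █
    (5,2)@(11, 5): e=[13,6,-9] → ·
    (4,3)@(9, 7): e=[-5,10,5] → ·
  covered (2 px):
    · · · · · · ·
    · · · █ · · ·
    · · · · █ · ·
    · · · · · · ·
    · · · · · · ·
    · · · · · · ·

Answer: 2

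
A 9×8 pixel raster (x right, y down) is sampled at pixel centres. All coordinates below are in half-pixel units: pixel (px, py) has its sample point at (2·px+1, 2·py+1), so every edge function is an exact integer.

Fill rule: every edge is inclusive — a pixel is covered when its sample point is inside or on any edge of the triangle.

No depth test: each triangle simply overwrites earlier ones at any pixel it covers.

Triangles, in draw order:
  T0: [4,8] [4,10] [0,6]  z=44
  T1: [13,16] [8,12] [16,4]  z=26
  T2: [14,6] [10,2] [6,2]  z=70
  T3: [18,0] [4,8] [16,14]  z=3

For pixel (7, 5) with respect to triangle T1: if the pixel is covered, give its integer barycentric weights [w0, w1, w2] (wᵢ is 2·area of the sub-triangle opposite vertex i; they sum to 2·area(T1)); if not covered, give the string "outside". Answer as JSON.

T0:
  2·area = 8
  edge (4, 8)→(4, 10): d=(0,2) inclusive
  edge (4, 10)→(0, 6): d=(-4,-4) inclusive
  edge (0, 6)→(4, 8): d=(4,2) inclusive
    (0,3)@(1, 7): e=[6,0,2] → X  [on edge]
    (1,3)@(3, 7): e=[2,8,-2] → .
    (0,4)@(1, 9): e=[6,-8,10] → .
    (1,4)@(3, 9): e=[2,0,6] → X  [on edge]
    (2,4)@(5, 9): e=[-2,8,2] → .
    (1,5)@(3, 11): e=[2,-8,14] → .
    (2,5)@(5, 11): e=[-2,0,10] → .  [on edge]
    (3,6)@(7, 13): e=[-6,0,14] → .  [on edge]
    (4,7)@(9, 15): e=[-10,0,18] → .  [on edge]
  covered (2 px):
    . . . . . . . . .
    . . . . . . . . .
    . . . . . . . . .
    X . . . . . . . .
    . X . . . . . . .
    . . . . . . . . .
    . . . . . . . . .
    . . . . . . . . .
T1:
  2·area = 72
  edge (13, 16)→(8, 12): d=(-5,-4) inclusive
  edge (8, 12)→(16, 4): d=(8,-8) inclusive
  edge (16, 4)→(13, 16): d=(-3,12) inclusive
    (8,1)@(17, 3): e=[81,0,-9] → .  [on edge]
    (7,2)@(15, 5): e=[63,0,9] → X  [on edge]
    (8,2)@(17, 5): e=[71,16,-15] → .
    (6,3)@(13, 7): e=[45,0,27] → X  [on edge]
    (8,3)@(17, 7): e=[61,32,-21] → .
    (5,4)@(11, 9): e=[27,0,45] → X  [on edge]
    (7,4)@(15, 9): e=[43,32,-3] → .
    (4,5)@(9, 11): e=[9,0,63] → X  [on edge]
    (7,5)@(15, 11): e=[33,48,-9] → .
    (3,6)@(7, 13): e=[-9,0,81] → .  [on edge]
    (4,6)@(9, 13): e=[-1,16,57] → .
    (5,6)@(11, 13): e=[7,32,33] → X
    (2,7)@(5, 15): e=[-27,0,99] → .  [on edge]
  covered (11 px):
    . . . . . . . . .
    . . . . . . . . .
    . . . . . . . X .
    . . . . . . X X .
    . . . . . X X . .
    . . . . X X X . .
    . . . . . X X . .
    . . . . . . X . .
T2:
  2·area = 16  (B↔C swapped to make it positive)
  edge (14, 6)→(6, 2): d=(-8,-4) inclusive
  edge (6, 2)→(10, 2): d=(4,0) inclusive
  edge (10, 2)→(14, 6): d=(4,4) inclusive
    (4,0)@(9, 1): e=[20,-4,0] → .  [on edge]
    (4,1)@(9, 3): e=[4,4,8] → X
    (5,1)@(11, 3): e=[12,4,0] → X  [on edge]
    (6,1)@(13, 3): e=[20,4,-8] → .
    (4,2)@(9, 5): e=[-12,12,16] → .
    (5,2)@(11, 5): e=[-4,12,8] → .
    (6,2)@(13, 5): e=[4,12,0] → X  [on edge]
    (7,2)@(15, 5): e=[12,12,-8] → .
    (6,3)@(13, 7): e=[-12,20,8] → .
    (7,3)@(15, 7): e=[-4,20,0] → .  [on edge]
    (8,4)@(17, 9): e=[-12,28,0] → .  [on edge]
  covered (3 px):
    . . . . . . . . .
    . . . . X X . . .
    . . . . . . X . .
    . . . . . . . . .
    . . . . . . . . .
    . . . . . . . . .
    . . . . . . . . .
    . . . . . . . . .
T3:
  2·area = 180  (B↔C swapped to make it positive)
  edge (18, 0)→(16, 14): d=(-2,14) inclusive
  edge (16, 14)→(4, 8): d=(-12,-6) inclusive
  edge (4, 8)→(18, 0): d=(14,-8) inclusive
    (8,0)@(17, 1): e=[12,162,6] → X
    (6,1)@(13, 3): e=[64,114,2] → X
    (7,1)@(15, 3): e=[36,126,18] → X
    (5,2)@(11, 5): e=[88,78,14] → X
    (3,3)@(7, 7): e=[140,30,10] → X
    (4,3)@(9, 7): e=[112,42,26] → X
    (8,3)@(17, 7): e=[0,90,90] → X  [on edge]
    (3,4)@(7, 9): e=[136,6,38] → X
    (8,4)@(17, 9): e=[-4,66,118] → .
    (3,5)@(7, 11): e=[132,-18,66] → .
    (4,5)@(9, 11): e=[104,-6,82] → .
    (5,5)@(11, 11): e=[76,6,98] → X
  covered (23 px):
    . . . . . . . . X
    . . . . . . X X X
    . . . . . X X X X
    . . . X X X X X X
    . . . X X X X X .
    . . . . . X X X .
    . . . . . . . X .
    . . . . . . . . .

Answer: "outside"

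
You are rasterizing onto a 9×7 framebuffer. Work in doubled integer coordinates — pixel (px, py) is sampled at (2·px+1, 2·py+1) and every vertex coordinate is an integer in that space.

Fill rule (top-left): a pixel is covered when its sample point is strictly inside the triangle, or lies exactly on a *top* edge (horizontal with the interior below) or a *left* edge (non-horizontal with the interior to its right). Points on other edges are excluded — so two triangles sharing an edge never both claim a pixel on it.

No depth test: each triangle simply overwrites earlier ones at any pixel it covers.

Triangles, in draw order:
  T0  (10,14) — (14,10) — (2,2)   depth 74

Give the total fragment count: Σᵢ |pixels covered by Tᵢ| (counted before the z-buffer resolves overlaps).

T0:
  2·area = 80  (B↔C swapped to make it positive)
  edge (10, 14)→(2, 2): d=(-8,-12) top-left  bias=+0
  edge (2, 2)→(14, 10): d=(12,8) right/bottom  bias=-1
  edge (14, 10)→(10, 14): d=(-4,4) right/bottom  bias=-1
    (1,1)@(3, 3): e=[4,4,72] → X
    (2,1)@(5, 3): e=[28,-12,64] → .
    (1,2)@(3, 5): e=[-12,28,64] → .
    (2,2)@(5, 5): e=[12,12,56] → X
    (3,2)@(7, 5): e=[36,-4,48] → .
    (2,3)@(5, 7): e=[-4,36,48] → .
    (3,3)@(7, 7): e=[20,20,40] → X
    (4,3)@(9, 7): e=[44,4,32] → X
    (5,3)@(11, 7): e=[68,-12,24] → .
    (8,3)@(17, 7): e=[140,-60,0] → .  [on edge]
    (3,4)@(7, 9): e=[4,44,32] → X
    (5,4)@(11, 9): e=[52,12,16] → X
    (7,4)@(15, 9): e=[100,-20,0] → .  [on edge]
    (6,5)@(13, 11): e=[60,20,0] → .  [on edge]
    (5,6)@(11, 13): e=[20,60,0] → .  [on edge]
  covered (9 px):
    . . . . . . . . .
    . X . . . . . . .
    . . X . . . . . .
    . . . X X . . . .
    . . . X X X . . .
    . . . . X X . . .
    . . . . . . . . .

Result: 9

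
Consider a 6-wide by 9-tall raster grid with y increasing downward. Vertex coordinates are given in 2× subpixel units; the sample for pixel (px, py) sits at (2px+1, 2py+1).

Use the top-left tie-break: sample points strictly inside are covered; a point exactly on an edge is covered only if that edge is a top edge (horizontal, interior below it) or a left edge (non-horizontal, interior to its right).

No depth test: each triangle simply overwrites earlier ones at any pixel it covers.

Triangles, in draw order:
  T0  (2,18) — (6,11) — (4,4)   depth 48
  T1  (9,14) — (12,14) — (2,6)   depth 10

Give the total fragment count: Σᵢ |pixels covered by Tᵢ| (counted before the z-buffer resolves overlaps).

T0:
  2·area = 42  (B↔C swapped to make it positive)
  edge (2, 18)→(4, 4): d=(2,-14) top-left  bias=+0
  edge (4, 4)→(6, 11): d=(2,7) right/bottom  bias=-1
  edge (6, 11)→(2, 18): d=(-4,7) right/bottom  bias=-1
    (2,4)@(5, 9): e=[24,3,15] → X
    (3,4)@(7, 9): e=[52,-11,1] → .
    (1,5)@(3, 11): e=[0,21,21] → X  [on edge]
    (3,5)@(7, 11): e=[56,-7,-7] → .
    (1,6)@(3, 13): e=[4,25,13] → X
    (2,6)@(5, 13): e=[32,11,-1] → .
    (1,7)@(3, 15): e=[8,29,5] → X
    (2,7)@(5, 15): e=[36,15,-9] → .
    (1,8)@(3, 17): e=[12,33,-3] → .
  covered (5 px):
    . . . . . .
    . . . . . .
    . . . . . .
    . . . . . .
    . . X . . .
    . X X . . .
    . X . . . .
    . X . . . .
    . . . . . .
T1:
  2·area = 24  (B↔C swapped to make it positive)
  edge (9, 14)→(2, 6): d=(-7,-8) top-left  bias=+0
  edge (2, 6)→(12, 14): d=(10,8) right/bottom  bias=-1
  edge (12, 14)→(9, 14): d=(-3,0) right/bottom  bias=-1
    (1,3)@(3, 7): e=[1,2,21] → X
    (2,3)@(5, 7): e=[17,-14,21] → .
    (1,4)@(3, 9): e=[-13,22,15] → .
    (2,4)@(5, 9): e=[3,6,15] → X
    (3,4)@(7, 9): e=[19,-10,15] → .
    (2,5)@(5, 11): e=[-11,26,9] → .
    (3,5)@(7, 11): e=[5,10,9] → X
    (4,5)@(9, 11): e=[21,-6,9] → .
    (3,6)@(7, 13): e=[-9,30,3] → .
    (4,6)@(9, 13): e=[7,14,3] → X
    (5,6)@(11, 13): e=[23,-2,3] → .
    (4,7)@(9, 15): e=[-7,34,-3] → .
  covered (4 px):
    . . . . . .
    . . . . . .
    . . . . . .
    . X . . . .
    . . X . . .
    . . . X . .
    . . . . X .
    . . . . . .
    . . . . . .

Result: 9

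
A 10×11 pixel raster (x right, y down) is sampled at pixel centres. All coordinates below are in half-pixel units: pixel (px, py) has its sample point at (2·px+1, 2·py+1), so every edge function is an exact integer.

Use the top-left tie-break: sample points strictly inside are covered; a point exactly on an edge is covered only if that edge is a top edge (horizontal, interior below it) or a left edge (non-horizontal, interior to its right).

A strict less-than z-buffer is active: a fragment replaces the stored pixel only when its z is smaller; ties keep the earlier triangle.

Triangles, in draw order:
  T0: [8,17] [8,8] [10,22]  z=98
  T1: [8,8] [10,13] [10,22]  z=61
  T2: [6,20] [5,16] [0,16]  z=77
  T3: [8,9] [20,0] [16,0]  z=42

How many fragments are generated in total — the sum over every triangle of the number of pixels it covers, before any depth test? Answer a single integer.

T0:
  2·area = 18
  edge (8, 17)→(8, 8): d=(0,-9) top-left  bias=+0
  edge (8, 8)→(10, 22): d=(2,14) right/bottom  bias=-1
  edge (10, 22)→(8, 17): d=(-2,-5) top-left  bias=+0
    (3,0)@(7, 1): e=[-9,0,27] → .  [on edge]
    (4,7)@(9, 15): e=[9,0,9] → .  [on edge]
    (4,8)@(9, 17): e=[9,4,5] → X
    (5,8)@(11, 17): e=[27,-24,15] → .
    (4,9)@(9, 19): e=[9,8,1] → X
    (5,9)@(11, 19): e=[27,-20,11] → .
    (4,10)@(9, 21): e=[9,12,-3] → .
  covered (2 px):
    . . . . . . . . . .
    . . . . . . . . . .
    . . . . . . . . . .
    . . . . . . . . . .
    . . . . . . . . . .
    . . . . . . . . . .
    . . . . . . . . . .
    . . . . . . . . . .
    . . . . X . . . . .
    . . . . X . . . . .
    . . . . . . . . . .
T1:
  2·area = 18
  edge (8, 8)→(10, 13): d=(2,5) right/bottom  bias=-1
  edge (10, 13)→(10, 22): d=(0,9) right/bottom  bias=-1
  edge (10, 22)→(8, 8): d=(-2,-14) top-left  bias=+0
    (3,0)@(7, 1): e=[-9,27,0] → .  [on edge]
    (4,5)@(9, 11): e=[1,9,8] → X
    (5,5)@(11, 11): e=[-9,-9,36] → .
    (4,6)@(9, 13): e=[5,9,4] → X
    (5,6)@(11, 13): e=[-5,-9,32] → .
    (4,7)@(9, 15): e=[9,9,0] → X  [on edge]
    (5,7)@(11, 15): e=[-1,-9,28] → .
    (4,8)@(9, 17): e=[13,9,-4] → .
  covered (3 px):
    . . . . . . . . . .
    . . . . . . . . . .
    . . . . . . . . . .
    . . . . . . . . . .
    . . . . . . . . . .
    . . . . X . . . . .
    . . . . X . . . . .
    . . . . X . . . . .
    . . . . . . . . . .
    . . . . . . . . . .
    . . . . . . . . . .
T2:
  2·area = 20  (B↔C swapped to make it positive)
  edge (6, 20)→(0, 16): d=(-6,-4) top-left  bias=+0
  edge (0, 16)→(5, 16): d=(5,0) top-left  bias=+0
  edge (5, 16)→(6, 20): d=(1,4) right/bottom  bias=-1
    (1,8)@(3, 17): e=[6,5,9] → X
    (2,8)@(5, 17): e=[14,5,1] → X
    (3,8)@(7, 17): e=[22,5,-7] → .
    (1,9)@(3, 19): e=[-6,15,11] → .
    (2,9)@(5, 19): e=[2,15,3] → X
    (3,9)@(7, 19): e=[10,15,-5] → .
    (2,10)@(5, 21): e=[-10,25,5] → .
  covered (3 px):
    . . . . . . . . . .
    . . . . . . . . . .
    . . . . . . . . . .
    . . . . . . . . . .
    . . . . . . . . . .
    . . . . . . . . . .
    . . . . . . . . . .
    . . . . . . . . . .
    . X X . . . . . . .
    . . X . . . . . . .
    . . . . . . . . . .
T3:
  2·area = 36  (B↔C swapped to make it positive)
  edge (8, 9)→(16, 0): d=(8,-9) top-left  bias=+0
  edge (16, 0)→(20, 0): d=(4,0) top-left  bias=+0
  edge (20, 0)→(8, 9): d=(-12,9) right/bottom  bias=-1
    (8,0)@(17, 1): e=[17,4,15] → X
    (9,0)@(19, 1): e=[35,4,-3] → .
    (7,1)@(15, 3): e=[15,12,9] → X
    (8,1)@(17, 3): e=[33,12,-9] → .
    (6,2)@(13, 5): e=[13,20,3] → X
    (7,2)@(15, 5): e=[31,20,-15] → .
    (6,3)@(13, 7): e=[29,28,-21] → .
  covered (3 px):
    . . . . . . . . X .
    . . . . . . . X . .
    . . . . . . X . . .
    . . . . . . . . . .
    . . . . . . . . . .
    . . . . . . . . . .
    . . . . . . . . . .
    . . . . . . . . . .
    . . . . . . . . . .
    . . . . . . . . . .
    . . . . . . . . . .

Answer: 11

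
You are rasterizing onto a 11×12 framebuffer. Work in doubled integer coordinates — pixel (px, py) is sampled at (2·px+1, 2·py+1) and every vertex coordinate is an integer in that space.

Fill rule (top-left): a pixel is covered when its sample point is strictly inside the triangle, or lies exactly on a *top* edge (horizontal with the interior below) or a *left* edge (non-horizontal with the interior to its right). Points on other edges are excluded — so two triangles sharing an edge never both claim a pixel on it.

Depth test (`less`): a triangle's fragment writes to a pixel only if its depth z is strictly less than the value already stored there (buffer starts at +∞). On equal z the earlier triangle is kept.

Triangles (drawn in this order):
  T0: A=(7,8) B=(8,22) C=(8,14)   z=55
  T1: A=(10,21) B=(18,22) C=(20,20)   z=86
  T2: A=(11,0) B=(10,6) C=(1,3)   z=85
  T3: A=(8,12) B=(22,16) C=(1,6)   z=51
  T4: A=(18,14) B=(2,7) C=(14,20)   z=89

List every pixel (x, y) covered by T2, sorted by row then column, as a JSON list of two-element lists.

T0:
  2·area = 8  (B↔C swapped to make it positive)
  edge (7, 8)→(8, 14): d=(1,6) right/bottom  bias=-1
  edge (8, 14)→(8, 22): d=(0,8) right/bottom  bias=-1
  edge (8, 22)→(7, 8): d=(-1,-14) top-left  bias=+0
  covered (0 px):
    · · · · · · · · · · ·
    · · · · · · · · · · ·
    · · · · · · · · · · ·
    · · · · · · · · · · ·
    · · · · · · · · · · ·
    · · · · · · · · · · ·
    · · · · · · · · · · ·
    · · · · · · · · · · ·
    · · · · · · · · · · ·
    · · · · · · · · · · ·
    · · · · · · · · · · ·
    · · · · · · · · · · ·
T1:
  2·area = 18  (B↔C swapped to make it positive)
  edge (10, 21)→(20, 20): d=(10,-1) top-left  bias=+0
  edge (20, 20)→(18, 22): d=(-2,2) right/bottom  bias=-1
  edge (18, 22)→(10, 21): d=(-8,-1) top-left  bias=+0
    (10,9)@(21, 19): e=[-9,0,27] → ·  [on edge]
    (5,10)@(11, 21): e=[1,16,1] → █
    (6,10)@(13, 21): e=[3,12,3] → █
    (7,10)@(15, 21): e=[5,8,5] → █
    (8,10)@(17, 21): e=[7,4,7] → █
    (9,10)@(19, 21): e=[9,0,9] → ·  [on edge]
    (5,11)@(11, 23): e=[21,12,-15] → ·
    (6,11)@(13, 23): e=[23,8,-13] → ·
    (7,11)@(15, 23): e=[25,4,-11] → ·
    (8,11)@(17, 23): e=[27,0,-9] → ·  [on edge]
  covered (4 px):
    · · · · · · · · · · ·
    · · · · · · · · · · ·
    · · · · · · · · · · ·
    · · · · · · · · · · ·
    · · · · · · · · · · ·
    · · · · · · · · · · ·
    · · · · · · · · · · ·
    · · · · · · · · · · ·
    · · · · · · · · · · ·
    · · · · · · · · · · ·
    · · · · · █ █ █ █ · ·
    · · · · · · · · · · ·
T2:
  2·area = 57
  edge (11, 0)→(10, 6): d=(-1,6) right/bottom  bias=-1
  edge (10, 6)→(1, 3): d=(-9,-3) top-left  bias=+0
  edge (1, 3)→(11, 0): d=(10,-3) top-left  bias=+0
    (4,0)@(9, 1): e=[11,42,4] → █
    (5,0)@(11, 1): e=[-1,48,10] → ·
    (0,1)@(1, 3): e=[57,0,0] → █  [on edge]
    (1,1)@(3, 3): e=[45,6,6] → █
    (2,1)@(5, 3): e=[33,12,12] → █
    (3,1)@(7, 3): e=[21,18,18] → █
    (5,1)@(11, 3): e=[-3,30,30] → ·
    (0,2)@(1, 5): e=[55,-18,20] → ·
    (1,2)@(3, 5): e=[43,-12,26] → ·
    (2,2)@(5, 5): e=[31,-6,32] → ·
    (3,2)@(7, 5): e=[19,0,38] → █  [on edge]
    (5,2)@(11, 5): e=[-5,12,50] → ·
    (6,3)@(13, 7): e=[-19,0,76] → ·  [on edge]
    (9,4)@(19, 9): e=[-57,0,114] → ·  [on edge]
  covered (8 px):
    · · · · █ · · · · · ·
    █ █ █ █ █ · · · · · ·
    · · · █ █ · · · · · ·
    · · · · · · · · · · ·
    · · · · · · · · · · ·
    · · · · · · · · · · ·
    · · · · · · · · · · ·
    · · · · · · · · · · ·
    · · · · · · · · · · ·
    · · · · · · · · · · ·
    · · · · · · · · · · ·
    · · · · · · · · · · ·
T3:
  2·area = 56  (B↔C swapped to make it positive)
  edge (8, 12)→(1, 6): d=(-7,-6) top-left  bias=+0
  edge (1, 6)→(22, 16): d=(21,10) right/bottom  bias=-1
  edge (22, 16)→(8, 12): d=(-14,-4) top-left  bias=+0
    (1,3)@(3, 7): e=[5,1,50] → █
    (2,3)@(5, 7): e=[17,-19,58] → ·
    (1,4)@(3, 9): e=[-9,43,22] → ·
    (2,4)@(5, 9): e=[3,23,30] → █
    (3,4)@(7, 9): e=[15,3,38] → █
    (4,4)@(9, 9): e=[27,-17,46] → ·
    (2,5)@(5, 11): e=[-11,65,2] → ·
    (3,5)@(7, 11): e=[1,45,10] → █
    (4,5)@(9, 11): e=[13,25,18] → █
    (5,5)@(11, 11): e=[25,5,26] → █
    (6,5)@(13, 11): e=[37,-15,34] → ·
    (3,6)@(7, 13): e=[-13,87,-18] → ·
  covered (9 px):
    · · · · · · · · · · ·
    · · · · · · · · · · ·
    · · · · · · · · · · ·
    · █ · · · · · · · · ·
    · · █ █ · · · · · · ·
    · · · █ █ █ · · · · ·
    · · · · · · █ █ · · ·
    · · · · · · · · · █ ·
    · · · · · · · · · · ·
    · · · · · · · · · · ·
    · · · · · · · · · · ·
    · · · · · · · · · · ·
T4:
  2·area = 124  (B↔C swapped to make it positive)
  edge (18, 14)→(14, 20): d=(-4,6) right/bottom  bias=-1
  edge (14, 20)→(2, 7): d=(-12,-13) top-left  bias=+0
  edge (2, 7)→(18, 14): d=(16,7) right/bottom  bias=-1
    (2,4)@(5, 9): e=[98,15,11] → █
    (3,4)@(7, 9): e=[86,41,-3] → ·
    (2,5)@(5, 11): e=[90,-9,43] → ·
    (3,5)@(7, 11): e=[78,17,29] → █
    (4,5)@(9, 11): e=[66,43,15] → █
    (5,5)@(11, 11): e=[54,69,1] → █
    (6,5)@(13, 11): e=[42,95,-13] → ·
    (3,6)@(7, 13): e=[70,-7,61] → ·
    (4,6)@(9, 13): e=[58,19,47] → █
    (6,6)@(13, 13): e=[34,71,19] → █
    (7,6)@(15, 13): e=[22,97,5] → █
    (8,6)@(17, 13): e=[10,123,-9] → ·
  covered (14 px):
    · · · · · · · · · · ·
    · · · · · · · · · · ·
    · · · · · · · · · · ·
    · · · · · · · · · · ·
    · · █ · · · · · · · ·
    · · · █ █ █ · · · · ·
    · · · · █ █ █ █ · · ·
    · · · · · █ █ █ █ · ·
    · · · · · · █ █ · · ·
    · · · · · · · · · · ·
    · · · · · · · · · · ·
    · · · · · · · · · · ·

Final: [[4,0],[0,1],[1,1],[2,1],[3,1],[4,1],[3,2],[4,2]]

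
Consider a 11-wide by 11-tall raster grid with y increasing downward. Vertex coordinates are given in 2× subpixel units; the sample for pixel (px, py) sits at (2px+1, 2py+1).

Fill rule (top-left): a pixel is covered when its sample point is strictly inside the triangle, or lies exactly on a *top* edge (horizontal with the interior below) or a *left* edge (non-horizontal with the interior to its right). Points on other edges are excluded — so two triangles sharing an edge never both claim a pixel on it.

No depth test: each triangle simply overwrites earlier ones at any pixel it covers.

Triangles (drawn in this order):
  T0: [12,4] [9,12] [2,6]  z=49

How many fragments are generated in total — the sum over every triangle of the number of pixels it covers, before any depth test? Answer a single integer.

T0:
  2·area = 74
  edge (12, 4)→(9, 12): d=(-3,8) right/bottom  bias=-1
  edge (9, 12)→(2, 6): d=(-7,-6) top-left  bias=+0
  edge (2, 6)→(12, 4): d=(10,-2) top-left  bias=+0
    (8,1)@(17, 3): e=[-37,111,0] → ·  [on edge]
    (3,2)@(7, 5): e=[37,37,0] → █  [on edge]
    (4,2)@(9, 5): e=[21,49,4] → █
    (5,2)@(11, 5): e=[5,61,8] → █
    (6,2)@(13, 5): e=[-11,73,12] → ·
    (2,3)@(5, 7): e=[47,11,16] → █
    (5,3)@(11, 7): e=[-1,47,28] → ·
    (2,4)@(5, 9): e=[41,-3,36] → ·
    (3,4)@(7, 9): e=[25,9,40] → █
    (5,4)@(11, 9): e=[-7,33,48] → ·
    (3,5)@(7, 11): e=[19,-5,60] → ·
    (4,5)@(9, 11): e=[3,7,64] → █
  covered (9 px):
    · · · · · · · · · · ·
    · · · · · · · · · · ·
    · · · █ █ █ · · · · ·
    · · █ █ █ · · · · · ·
    · · · █ █ · · · · · ·
    · · · · █ · · · · · ·
    · · · · · · · · · · ·
    · · · · · · · · · · ·
    · · · · · · · · · · ·
    · · · · · · · · · · ·
    · · · · · · · · · · ·

Final: 9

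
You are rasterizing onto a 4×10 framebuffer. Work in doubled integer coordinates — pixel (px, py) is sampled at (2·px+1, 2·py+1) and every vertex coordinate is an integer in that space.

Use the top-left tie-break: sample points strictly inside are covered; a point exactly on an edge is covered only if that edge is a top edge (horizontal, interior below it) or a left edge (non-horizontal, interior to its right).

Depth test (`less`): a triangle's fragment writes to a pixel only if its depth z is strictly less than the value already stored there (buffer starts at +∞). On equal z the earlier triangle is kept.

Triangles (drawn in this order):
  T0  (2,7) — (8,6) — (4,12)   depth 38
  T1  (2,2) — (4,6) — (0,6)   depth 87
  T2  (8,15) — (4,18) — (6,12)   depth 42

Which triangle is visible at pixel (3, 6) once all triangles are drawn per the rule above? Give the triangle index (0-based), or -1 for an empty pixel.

T0:
  2·area = 32
  edge (2, 7)→(8, 6): d=(6,-1) top-left  bias=+0
  edge (8, 6)→(4, 12): d=(-4,6) right/bottom  bias=-1
  edge (4, 12)→(2, 7): d=(-2,-5) top-left  bias=+0
    (1,3)@(3, 7): e=[1,26,5] → X
    (2,3)@(5, 7): e=[3,14,15] → X
    (3,3)@(7, 7): e=[5,2,25] → X
    (1,4)@(3, 9): e=[13,18,1] → X
    (3,4)@(7, 9): e=[17,-6,21] → .
    (1,5)@(3, 11): e=[25,10,-3] → .
    (2,5)@(5, 11): e=[27,-2,7] → .
  covered (5 px):
    . . . .
    . . . .
    . . . .
    . X X X
    . X X .
    . . . .
    . . . .
    . . . .
    . . . .
    . . . .
T1:
  2·area = 16
  edge (2, 2)→(4, 6): d=(2,4) right/bottom  bias=-1
  edge (4, 6)→(0, 6): d=(-4,0) right/bottom  bias=-1
  edge (0, 6)→(2, 2): d=(2,-4) top-left  bias=+0
    (0,2)@(1, 5): e=[10,4,2] → X
    (1,2)@(3, 5): e=[2,4,10] → X
    (2,2)@(5, 5): e=[-6,4,18] → .
    (0,3)@(1, 7): e=[14,-4,6] → .
    (1,3)@(3, 7): e=[6,-4,14] → .
  covered (2 px):
    . . . .
    . . . .
    X X . .
    . . . .
    . . . .
    . . . .
    . . . .
    . . . .
    . . . .
    . . . .
T2:
  2·area = 18
  edge (8, 15)→(4, 18): d=(-4,3) right/bottom  bias=-1
  edge (4, 18)→(6, 12): d=(2,-6) top-left  bias=+0
  edge (6, 12)→(8, 15): d=(2,3) right/bottom  bias=-1
    (3,4)@(7, 9): e=[27,0,-9] → .  [on edge]
    (2,7)@(5, 15): e=[9,0,9] → X  [on edge]
    (3,7)@(7, 15): e=[3,12,3] → X
    (2,8)@(5, 17): e=[1,4,13] → X
    (3,8)@(7, 17): e=[-5,16,7] → .
    (2,9)@(5, 19): e=[-7,8,17] → .
  covered (3 px):
    . . . .
    . . . .
    . . . .
    . . . .
    . . . .
    . . . .
    . . . .
    . . X X
    . . X .
    . . . .

Z-buffer (winner per pixel, '.' = empty):
  . . . .
  . . . .
  1 1 . .
  . 0 0 0
  . 0 0 .
  . . . .
  . . . .
  . . 2 2
  . . 2 .
  . . . .

Answer: -1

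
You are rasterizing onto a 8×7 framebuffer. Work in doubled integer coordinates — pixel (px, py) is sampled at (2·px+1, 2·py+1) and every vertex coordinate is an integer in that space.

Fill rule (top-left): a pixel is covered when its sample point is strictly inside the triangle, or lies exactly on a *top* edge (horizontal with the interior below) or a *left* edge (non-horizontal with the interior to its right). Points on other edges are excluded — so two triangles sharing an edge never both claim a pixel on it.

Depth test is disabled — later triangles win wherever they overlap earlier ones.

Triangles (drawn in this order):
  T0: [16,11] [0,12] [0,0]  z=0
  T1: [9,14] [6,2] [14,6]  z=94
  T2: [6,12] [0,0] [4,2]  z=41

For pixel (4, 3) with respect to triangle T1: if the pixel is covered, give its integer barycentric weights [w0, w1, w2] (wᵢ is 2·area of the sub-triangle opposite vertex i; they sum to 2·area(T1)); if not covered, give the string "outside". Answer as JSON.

T0:
  2·area = 192
  edge (16, 11)→(0, 12): d=(-16,1) right/bottom  bias=-1
  edge (0, 12)→(0, 0): d=(0,-12) top-left  bias=+0
  edge (0, 0)→(16, 11): d=(16,11) right/bottom  bias=-1
    (0,0)@(1, 1): e=[175,12,5] → █
    (1,0)@(3, 1): e=[173,36,-17] → ·
    (0,1)@(1, 3): e=[143,12,37] → █
    (1,1)@(3, 3): e=[141,36,15] → █
    (2,1)@(5, 3): e=[139,60,-7] → ·
    (0,2)@(1, 5): e=[111,12,69] → █
    (2,2)@(5, 5): e=[107,60,25] → █
    (3,2)@(7, 5): e=[105,84,3] → █
    (4,2)@(9, 5): e=[103,108,-19] → ·
    (0,3)@(1, 7): e=[79,12,101] → █
    (4,3)@(9, 7): e=[71,108,13] → █
    (5,3)@(11, 7): e=[69,132,-9] → ·
  covered (27 px):
    █ · · · · · · ·
    █ █ · · · · · ·
    █ █ █ █ · · · ·
    █ █ █ █ █ · · ·
    █ █ █ █ █ █ █ ·
    █ █ █ █ █ █ █ █
    · · · · · · · ·
T1:
  2·area = 84
  edge (9, 14)→(6, 2): d=(-3,-12) top-left  bias=+0
  edge (6, 2)→(14, 6): d=(8,4) right/bottom  bias=-1
  edge (14, 6)→(9, 14): d=(-5,8) right/bottom  bias=-1
    (3,1)@(7, 3): e=[9,4,71] → █
    (4,1)@(9, 3): e=[33,-4,55] → ·
    (3,2)@(7, 5): e=[3,20,61] → █
    (4,2)@(9, 5): e=[27,12,45] → █
    (5,2)@(11, 5): e=[51,4,29] → █
    (6,2)@(13, 5): e=[75,-4,13] → ·
    (3,3)@(7, 7): e=[-3,36,51] → ·
    (4,3)@(9, 7): e=[21,28,35] → █
    (6,3)@(13, 7): e=[69,12,3] → █
    (7,3)@(15, 7): e=[93,4,-13] → ·
    (4,4)@(9, 9): e=[15,44,25] → █
    (6,4)@(13, 9): e=[63,28,-7] → ·
  covered (11 px):
    · · · · · · · ·
    · · · █ · · · ·
    · · · █ █ █ · ·
    · · · · █ █ █ ·
    · · · · █ █ · ·
    · · · · █ · · ·
    · · · · █ · · ·
T2:
  2·area = 36
  edge (6, 12)→(0, 0): d=(-6,-12) top-left  bias=+0
  edge (0, 0)→(4, 2): d=(4,2) right/bottom  bias=-1
  edge (4, 2)→(6, 12): d=(2,10) right/bottom  bias=-1
    (0,0)@(1, 1): e=[6,2,28] → █
    (1,0)@(3, 1): e=[30,-2,8] → ·
    (0,1)@(1, 3): e=[-6,10,32] → ·
    (1,1)@(3, 3): e=[18,6,12] → █
    (2,1)@(5, 3): e=[42,2,-8] → ·
    (1,2)@(3, 5): e=[6,14,16] → █
    (2,2)@(5, 5): e=[30,10,-4] → ·
    (1,3)@(3, 7): e=[-6,22,20] → ·
    (2,3)@(5, 7): e=[18,18,0] → ·  [on edge]
    (2,4)@(5, 9): e=[6,26,4] → █
    (3,4)@(7, 9): e=[30,22,-16] → ·
    (2,5)@(5, 11): e=[-6,34,8] → ·
  covered (4 px):
    █ · · · · · · ·
    · █ · · · · · ·
    · █ · · · · · ·
    · · · · · · · ·
    · · █ · · · · ·
    · · · · · · · ·
    · · · · · · · ·

Result: [28,35,21]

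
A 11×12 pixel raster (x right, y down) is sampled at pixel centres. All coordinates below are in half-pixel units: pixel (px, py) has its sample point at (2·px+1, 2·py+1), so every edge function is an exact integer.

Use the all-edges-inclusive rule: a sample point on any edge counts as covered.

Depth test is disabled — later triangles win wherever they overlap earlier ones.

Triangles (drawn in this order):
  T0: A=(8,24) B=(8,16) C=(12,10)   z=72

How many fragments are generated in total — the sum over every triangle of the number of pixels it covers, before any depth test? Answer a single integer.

T0:
  2·area = 32
  edge (8, 24)→(8, 16): d=(0,-8) inclusive
  edge (8, 16)→(12, 10): d=(4,-6) inclusive
  edge (12, 10)→(8, 24): d=(-4,14) inclusive
    (5,6)@(11, 13): e=[24,6,2] → █
    (6,6)@(13, 13): e=[40,18,-26] → ·
    (4,7)@(9, 15): e=[8,2,22] → █
    (5,7)@(11, 15): e=[24,14,-6] → ·
    (4,8)@(9, 17): e=[8,10,14] → █
    (5,8)@(11, 17): e=[24,22,-14] → ·
    (4,9)@(9, 19): e=[8,18,6] → █
    (5,9)@(11, 19): e=[24,30,-22] → ·
    (4,10)@(9, 21): e=[8,26,-2] → ·
  covered (4 px):
    · · · · · · · · · · ·
    · · · · · · · · · · ·
    · · · · · · · · · · ·
    · · · · · · · · · · ·
    · · · · · · · · · · ·
    · · · · · · · · · · ·
    · · · · · █ · · · · ·
    · · · · █ · · · · · ·
    · · · · █ · · · · · ·
    · · · · █ · · · · · ·
    · · · · · · · · · · ·
    · · · · · · · · · · ·

Result: 4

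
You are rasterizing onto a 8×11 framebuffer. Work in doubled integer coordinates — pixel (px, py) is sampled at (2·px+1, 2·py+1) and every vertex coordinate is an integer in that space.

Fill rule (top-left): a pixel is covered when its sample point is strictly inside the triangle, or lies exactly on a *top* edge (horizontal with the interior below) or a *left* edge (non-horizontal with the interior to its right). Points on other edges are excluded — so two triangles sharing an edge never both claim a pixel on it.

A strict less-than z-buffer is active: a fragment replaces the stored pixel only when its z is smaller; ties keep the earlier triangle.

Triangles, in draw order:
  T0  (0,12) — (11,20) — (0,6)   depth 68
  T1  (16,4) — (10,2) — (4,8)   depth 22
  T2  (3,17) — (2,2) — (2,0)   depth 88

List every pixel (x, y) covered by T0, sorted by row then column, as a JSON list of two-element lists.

T0:
  2·area = 66  (B↔C swapped to make it positive)
  edge (0, 12)→(0, 6): d=(0,-6) top-left  bias=+0
  edge (0, 6)→(11, 20): d=(11,14) right/bottom  bias=-1
  edge (11, 20)→(0, 12): d=(-11,-8) top-left  bias=+0
    (0,4)@(1, 9): e=[6,19,41] → #
    (1,4)@(3, 9): e=[18,-9,57] → ·
    (0,5)@(1, 11): e=[6,41,19] → #
    (1,5)@(3, 11): e=[18,13,35] → #
    (2,5)@(5, 11): e=[30,-15,51] → ·
    (0,6)@(1, 13): e=[6,63,-3] → ·
    (1,6)@(3, 13): e=[18,35,13] → #
    (2,6)@(5, 13): e=[30,7,29] → #
    (3,6)@(7, 13): e=[42,-21,45] → ·
    (1,7)@(3, 15): e=[18,57,-9] → ·
    (2,7)@(5, 15): e=[30,29,7] → #
    (3,7)@(7, 15): e=[42,1,23] → #
  covered (8 px):
    · · · · · · · ·
    · · · · · · · ·
    · · · · · · · ·
    · · · · · · · ·
    # · · · · · · ·
    # # · · · · · ·
    · # # · · · · ·
    · · # # · · · ·
    · · · # · · · ·
    · · · · · · · ·
    · · · · · · · ·
T1:
  2·area = 48  (B↔C swapped to make it positive)
  edge (16, 4)→(4, 8): d=(-12,4) right/bottom  bias=-1
  edge (4, 8)→(10, 2): d=(6,-6) top-left  bias=+0
  edge (10, 2)→(16, 4): d=(6,2) right/bottom  bias=-1
    (3,0)@(7, 1): e=[72,-24,0] → ·  [on edge]
    (5,0)@(11, 1): e=[56,0,-8] → ·  [on edge]
    (4,1)@(9, 3): e=[40,0,8] → #  [on edge]
    (5,1)@(11, 3): e=[32,12,4] → #
    (6,1)@(13, 3): e=[24,24,0] → ·  [on edge]
    (3,2)@(7, 5): e=[24,0,24] → #  [on edge]
    (6,2)@(13, 5): e=[0,36,12] → ·  [on edge]
    (2,3)@(5, 7): e=[8,0,40] → #  [on edge]
    (3,3)@(7, 7): e=[0,12,36] → ·  [on edge]
    (4,3)@(9, 7): e=[-8,24,32] → ·
    (5,3)@(11, 7): e=[-16,36,28] → ·
    (0,4)@(1, 9): e=[0,-12,60] → ·  [on edge]
    (1,4)@(3, 9): e=[-8,0,56] → ·  [on edge]
    (0,5)@(1, 11): e=[-24,0,72] → ·  [on edge]
  covered (6 px):
    · · · · · · · ·
    · · · · # # · ·
    · · · # # # · ·
    · · # · · · · ·
    · · · · · · · ·
    · · · · · · · ·
    · · · · · · · ·
    · · · · · · · ·
    · · · · · · · ·
    · · · · · · · ·
    · · · · · · · ·
T2:
  2·area = 2
  edge (3, 17)→(2, 2): d=(-1,-15) top-left  bias=+0
  edge (2, 2)→(2, 0): d=(0,-2) top-left  bias=+0
  edge (2, 0)→(3, 17): d=(1,17) right/bottom  bias=-1
    (1,8)@(3, 17): e=[0,2,0] → ·  [on edge]
  covered (0 px):
    · · · · · · · ·
    · · · · · · · ·
    · · · · · · · ·
    · · · · · · · ·
    · · · · · · · ·
    · · · · · · · ·
    · · · · · · · ·
    · · · · · · · ·
    · · · · · · · ·
    · · · · · · · ·
    · · · · · · · ·

Answer: [[0,4],[0,5],[1,5],[1,6],[2,6],[2,7],[3,7],[3,8]]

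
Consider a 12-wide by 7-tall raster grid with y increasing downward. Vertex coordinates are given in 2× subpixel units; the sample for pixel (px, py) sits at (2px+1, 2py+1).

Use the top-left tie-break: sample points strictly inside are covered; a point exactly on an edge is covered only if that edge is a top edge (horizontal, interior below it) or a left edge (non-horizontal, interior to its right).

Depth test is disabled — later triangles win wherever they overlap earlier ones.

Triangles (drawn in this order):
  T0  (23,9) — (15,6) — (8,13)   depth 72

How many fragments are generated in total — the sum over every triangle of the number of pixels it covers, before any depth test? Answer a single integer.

T0:
  2·area = 77  (B↔C swapped to make it positive)
  edge (23, 9)→(8, 13): d=(-15,4) right/bottom  bias=-1
  edge (8, 13)→(15, 6): d=(7,-7) top-left  bias=+0
  edge (15, 6)→(23, 9): d=(8,3) right/bottom  bias=-1
    (3,1)@(7, 3): e=[154,-77,0] → .  [on edge]
    (7,3)@(15, 7): e=[62,7,8] → X
    (8,3)@(17, 7): e=[54,21,2] → X
    (9,3)@(19, 7): e=[46,35,-4] → .
    (6,4)@(13, 9): e=[40,7,30] → X
    (9,4)@(19, 9): e=[16,49,12] → X
    (10,4)@(21, 9): e=[8,63,6] → X
    (11,4)@(23, 9): e=[0,77,0] → .  [on edge]
    (5,5)@(11, 11): e=[18,7,52] → X
    (8,5)@(17, 11): e=[-6,49,34] → .
    (9,5)@(19, 11): e=[-14,63,28] → .
    (10,5)@(21, 11): e=[-22,77,22] → .
  covered (10 px):
    . . . . . . . . . . . .
    . . . . . . . . . . . .
    . . . . . . . . . . . .
    . . . . . . . X X . . .
    . . . . . . X X X X X .
    . . . . . X X X . . . .
    . . . . . . . . . . . .

Final: 10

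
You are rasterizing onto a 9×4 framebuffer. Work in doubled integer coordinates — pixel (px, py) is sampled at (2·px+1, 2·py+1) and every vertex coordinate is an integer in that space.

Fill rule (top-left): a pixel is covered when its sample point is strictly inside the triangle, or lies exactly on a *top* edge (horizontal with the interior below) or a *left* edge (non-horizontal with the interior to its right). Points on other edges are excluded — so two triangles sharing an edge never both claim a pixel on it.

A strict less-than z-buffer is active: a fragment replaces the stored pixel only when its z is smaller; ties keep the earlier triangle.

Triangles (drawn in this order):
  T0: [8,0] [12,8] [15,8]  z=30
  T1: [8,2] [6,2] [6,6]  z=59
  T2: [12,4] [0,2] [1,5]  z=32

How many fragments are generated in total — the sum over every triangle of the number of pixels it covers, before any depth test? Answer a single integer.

T0:
  2·area = 24  (B↔C swapped to make it positive)
  edge (8, 0)→(15, 8): d=(7,8) right/bottom  bias=-1
  edge (15, 8)→(12, 8): d=(-3,0) right/bottom  bias=-1
  edge (12, 8)→(8, 0): d=(-4,-8) top-left  bias=+0
    (5,2)@(11, 5): e=[11,9,4] → X
    (6,2)@(13, 5): e=[-5,9,20] → .
    (5,3)@(11, 7): e=[25,3,-4] → .
    (6,3)@(13, 7): e=[9,3,12] → X
    (7,3)@(15, 7): e=[-7,3,28] → .
  covered (2 px):
    . . . . . . . . .
    . . . . . . . . .
    . . . . . X . . .
    . . . . . . X . .
T1:
  2·area = 8  (B↔C swapped to make it positive)
  edge (8, 2)→(6, 6): d=(-2,4) right/bottom  bias=-1
  edge (6, 6)→(6, 2): d=(0,-4) top-left  bias=+0
  edge (6, 2)→(8, 2): d=(2,0) top-left  bias=+0
    (3,1)@(7, 3): e=[2,4,2] → X
    (4,1)@(9, 3): e=[-6,12,2] → .
    (3,2)@(7, 5): e=[-2,4,6] → .
  covered (1 px):
    . . . . . . . . .
    . . . X . . . . .
    . . . . . . . . .
    . . . . . . . . .
T2:
  2·area = 34  (B↔C swapped to make it positive)
  edge (12, 4)→(1, 5): d=(-11,1) right/bottom  bias=-1
  edge (1, 5)→(0, 2): d=(-1,-3) top-left  bias=+0
  edge (0, 2)→(12, 4): d=(12,2) right/bottom  bias=-1
    (0,1)@(1, 3): e=[22,2,10] → X
    (1,1)@(3, 3): e=[20,8,6] → X
    (2,1)@(5, 3): e=[18,14,2] → X
    (3,1)@(7, 3): e=[16,20,-2] → .
    (0,2)@(1, 5): e=[0,0,34] → .  [on edge]
    (1,2)@(3, 5): e=[-2,6,30] → .
    (2,2)@(5, 5): e=[-4,12,26] → .
  covered (3 px):
    . . . . . . . . .
    X X X . . . . . .
    . . . . . . . . .
    . . . . . . . . .

Result: 6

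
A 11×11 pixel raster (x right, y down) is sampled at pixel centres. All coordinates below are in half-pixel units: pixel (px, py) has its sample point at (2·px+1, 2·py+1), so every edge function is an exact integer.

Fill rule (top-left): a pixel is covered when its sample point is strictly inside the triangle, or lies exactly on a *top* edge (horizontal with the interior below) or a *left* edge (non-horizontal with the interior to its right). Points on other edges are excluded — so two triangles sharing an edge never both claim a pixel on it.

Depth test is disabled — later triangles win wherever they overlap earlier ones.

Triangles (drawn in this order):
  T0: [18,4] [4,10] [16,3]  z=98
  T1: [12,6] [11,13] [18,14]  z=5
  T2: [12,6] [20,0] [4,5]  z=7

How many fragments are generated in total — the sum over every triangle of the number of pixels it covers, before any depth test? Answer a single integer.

T0:
  2·area = 26
  edge (18, 4)→(4, 10): d=(-14,6) right/bottom  bias=-1
  edge (4, 10)→(16, 3): d=(12,-7) top-left  bias=+0
  edge (16, 3)→(18, 4): d=(2,1) right/bottom  bias=-1
    (6,2)@(13, 5): e=[16,3,7] → █
    (7,2)@(15, 5): e=[4,17,5] → █
    (8,2)@(17, 5): e=[-8,31,3] → ·
    (5,3)@(11, 7): e=[0,13,13] → ·  [on edge]
    (6,3)@(13, 7): e=[-12,27,11] → ·
    (7,3)@(15, 7): e=[-24,41,9] → ·
  covered (2 px):
    · · · · · · · · · · ·
    · · · · · · · · · · ·
    · · · · · · █ █ · · ·
    · · · · · · · · · · ·
    · · · · · · · · · · ·
    · · · · · · · · · · ·
    · · · · · · · · · · ·
    · · · · · · · · · · ·
    · · · · · · · · · · ·
    · · · · · · · · · · ·
    · · · · · · · · · · ·
T1:
  2·area = 50  (B↔C swapped to make it positive)
  edge (12, 6)→(18, 14): d=(6,8) right/bottom  bias=-1
  edge (18, 14)→(11, 13): d=(-7,-1) top-left  bias=+0
  edge (11, 13)→(12, 6): d=(1,-7) top-left  bias=+0
    (6,4)@(13, 9): e=[10,30,10] → █
    (7,4)@(15, 9): e=[-6,32,24] → ·
    (6,5)@(13, 11): e=[22,16,12] → █
    (7,5)@(15, 11): e=[6,18,26] → █
    (8,5)@(17, 11): e=[-10,20,40] → ·
    (5,6)@(11, 13): e=[50,0,0] → █  [on edge]
    (8,6)@(17, 13): e=[2,6,42] → █
    (9,6)@(19, 13): e=[-14,8,56] → ·
    (5,7)@(11, 15): e=[62,-14,2] → ·
    (6,7)@(13, 15): e=[46,-12,16] → ·
    (7,7)@(15, 15): e=[30,-10,30] → ·
    (8,7)@(17, 15): e=[14,-8,44] → ·
  covered (7 px):
    · · · · · · · · · · ·
    · · · · · · · · · · ·
    · · · · · · · · · · ·
    · · · · · · · · · · ·
    · · · · · · █ · · · ·
    · · · · · · █ █ · · ·
    · · · · · █ █ █ █ · ·
    · · · · · · · · · · ·
    · · · · · · · · · · ·
    · · · · · · · · · · ·
    · · · · · · · · · · ·
T2:
  2·area = 56  (B↔C swapped to make it positive)
  edge (12, 6)→(4, 5): d=(-8,-1) top-left  bias=+0
  edge (4, 5)→(20, 0): d=(16,-5) top-left  bias=+0
  edge (20, 0)→(12, 6): d=(-8,6) right/bottom  bias=-1
    (8,0)@(17, 1): e=[45,1,10] → █
    (9,0)@(19, 1): e=[47,11,-2] → ·
    (5,1)@(11, 3): e=[23,3,30] → █
    (6,1)@(13, 3): e=[25,13,18] → █
    (7,1)@(15, 3): e=[27,23,6] → █
    (8,1)@(17, 3): e=[29,33,-6] → ·
    (2,2)@(5, 5): e=[1,5,50] → █
    (3,2)@(7, 5): e=[3,15,38] → █
    (4,2)@(9, 5): e=[5,25,26] → █
    (7,2)@(15, 5): e=[11,55,-10] → ·
    (2,3)@(5, 7): e=[-15,37,34] → ·
    (3,3)@(7, 7): e=[-13,47,22] → ·
  covered (9 px):
    · · · · · · · · █ · ·
    · · · · · █ █ █ · · ·
    · · █ █ █ █ █ · · · ·
    · · · · · · · · · · ·
    · · · · · · · · · · ·
    · · · · · · · · · · ·
    · · · · · · · · · · ·
    · · · · · · · · · · ·
    · · · · · · · · · · ·
    · · · · · · · · · · ·
    · · · · · · · · · · ·

Answer: 18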